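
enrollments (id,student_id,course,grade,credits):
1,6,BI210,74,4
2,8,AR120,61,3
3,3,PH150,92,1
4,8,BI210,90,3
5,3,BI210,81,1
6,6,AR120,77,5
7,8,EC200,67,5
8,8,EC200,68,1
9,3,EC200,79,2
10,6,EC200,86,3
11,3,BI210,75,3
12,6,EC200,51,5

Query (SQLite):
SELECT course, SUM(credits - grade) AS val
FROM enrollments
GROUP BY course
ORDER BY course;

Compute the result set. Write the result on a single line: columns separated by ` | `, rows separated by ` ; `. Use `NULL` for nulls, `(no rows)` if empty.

For each row compute credits - grade.
Group by course; take SUM of the expression per group.
  AR120: ids {2, 6} → SUM(credits - grade)=-130
  BI210: ids {1, 4, 5, 11} → SUM(credits - grade)=-309
  EC200: ids {7, 8, 9, 10, 12} → SUM(credits - grade)=-335
  PH150: ids {3} → SUM(credits - grade)=-91

AR120 | -130 ; BI210 | -309 ; EC200 | -335 ; PH150 | -91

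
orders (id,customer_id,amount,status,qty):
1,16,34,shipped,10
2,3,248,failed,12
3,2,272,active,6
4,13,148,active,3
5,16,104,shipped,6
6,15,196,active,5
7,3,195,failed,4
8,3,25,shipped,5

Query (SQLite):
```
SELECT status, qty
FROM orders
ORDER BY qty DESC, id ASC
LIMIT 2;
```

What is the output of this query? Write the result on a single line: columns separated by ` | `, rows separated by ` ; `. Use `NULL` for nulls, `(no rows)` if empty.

failed | 12 ; shipped | 10

Sort by qty desc, tiebreak id asc: (12, id=2), (10, id=1), (6, id=3), (6, id=5), (5, id=6) …. Take first 2.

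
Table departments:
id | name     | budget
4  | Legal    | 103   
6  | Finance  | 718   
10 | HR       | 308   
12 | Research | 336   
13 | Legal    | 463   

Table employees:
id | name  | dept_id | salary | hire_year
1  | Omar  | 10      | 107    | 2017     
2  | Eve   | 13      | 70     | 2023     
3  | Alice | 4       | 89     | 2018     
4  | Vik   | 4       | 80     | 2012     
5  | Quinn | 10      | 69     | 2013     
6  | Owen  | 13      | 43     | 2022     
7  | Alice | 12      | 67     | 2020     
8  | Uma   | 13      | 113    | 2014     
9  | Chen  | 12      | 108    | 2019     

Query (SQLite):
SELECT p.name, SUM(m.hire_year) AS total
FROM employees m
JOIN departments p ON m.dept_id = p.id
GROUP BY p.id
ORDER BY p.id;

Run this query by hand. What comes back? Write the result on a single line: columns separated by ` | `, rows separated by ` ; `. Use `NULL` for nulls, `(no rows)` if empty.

Legal | 4030 ; HR | 4030 ; Research | 4039 ; Legal | 6059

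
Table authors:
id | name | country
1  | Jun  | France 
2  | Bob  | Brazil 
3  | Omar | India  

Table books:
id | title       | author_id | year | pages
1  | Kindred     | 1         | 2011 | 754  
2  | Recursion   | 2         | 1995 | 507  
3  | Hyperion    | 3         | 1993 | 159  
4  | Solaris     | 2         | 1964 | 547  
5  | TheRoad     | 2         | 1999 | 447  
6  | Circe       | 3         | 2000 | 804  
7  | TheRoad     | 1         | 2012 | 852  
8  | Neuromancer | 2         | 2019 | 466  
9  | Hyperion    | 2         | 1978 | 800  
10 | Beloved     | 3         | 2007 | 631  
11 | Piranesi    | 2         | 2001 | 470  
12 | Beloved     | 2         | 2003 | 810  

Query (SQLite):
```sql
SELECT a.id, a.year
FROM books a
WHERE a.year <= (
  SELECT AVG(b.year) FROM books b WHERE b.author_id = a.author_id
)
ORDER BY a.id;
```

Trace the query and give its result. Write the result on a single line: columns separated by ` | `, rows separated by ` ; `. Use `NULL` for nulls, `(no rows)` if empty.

1 | 2011 ; 3 | 1993 ; 4 | 1964 ; 6 | 2000 ; 9 | 1978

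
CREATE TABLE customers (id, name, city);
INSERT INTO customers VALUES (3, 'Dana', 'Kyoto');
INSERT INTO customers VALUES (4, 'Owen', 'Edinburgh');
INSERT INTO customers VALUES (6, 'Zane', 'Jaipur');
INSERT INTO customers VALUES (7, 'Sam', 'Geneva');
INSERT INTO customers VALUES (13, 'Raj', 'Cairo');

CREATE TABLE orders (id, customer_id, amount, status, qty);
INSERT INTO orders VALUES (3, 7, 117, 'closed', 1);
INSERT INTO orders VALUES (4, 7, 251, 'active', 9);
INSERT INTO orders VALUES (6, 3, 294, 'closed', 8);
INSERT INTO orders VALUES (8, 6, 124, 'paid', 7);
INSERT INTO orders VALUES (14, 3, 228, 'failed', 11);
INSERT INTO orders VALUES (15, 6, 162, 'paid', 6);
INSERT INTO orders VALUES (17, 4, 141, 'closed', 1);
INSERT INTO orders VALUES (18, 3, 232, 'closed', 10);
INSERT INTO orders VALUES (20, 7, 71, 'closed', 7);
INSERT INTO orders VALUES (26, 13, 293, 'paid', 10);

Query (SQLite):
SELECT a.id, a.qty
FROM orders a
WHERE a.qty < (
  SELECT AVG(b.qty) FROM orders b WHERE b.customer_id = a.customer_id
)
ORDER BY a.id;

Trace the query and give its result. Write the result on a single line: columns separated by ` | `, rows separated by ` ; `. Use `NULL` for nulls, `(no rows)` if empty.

3 | 1 ; 6 | 8 ; 15 | 6

For each orders row a, compute AVG(qty) over rows sharing a.customer_id.
Keep row a if a.qty < that per-group AVG.
  customer_id=3: AVG(qty) = 9.666667
  customer_id=4: AVG(qty) = 1.0
  customer_id=6: AVG(qty) = 6.5
  customer_id=7: AVG(qty) = 5.666667
  customer_id=13: AVG(qty) = 10.0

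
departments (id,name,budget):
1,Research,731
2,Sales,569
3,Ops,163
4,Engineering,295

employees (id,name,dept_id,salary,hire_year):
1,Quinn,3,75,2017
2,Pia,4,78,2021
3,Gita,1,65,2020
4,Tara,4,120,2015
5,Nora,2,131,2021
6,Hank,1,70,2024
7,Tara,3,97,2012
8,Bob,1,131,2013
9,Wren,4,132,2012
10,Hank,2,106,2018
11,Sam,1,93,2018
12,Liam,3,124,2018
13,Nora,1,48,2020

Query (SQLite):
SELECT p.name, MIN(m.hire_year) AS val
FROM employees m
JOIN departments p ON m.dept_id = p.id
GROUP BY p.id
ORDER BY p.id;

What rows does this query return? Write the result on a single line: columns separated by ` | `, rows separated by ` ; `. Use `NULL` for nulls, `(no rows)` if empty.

Research | 2013 ; Sales | 2018 ; Ops | 2012 ; Engineering | 2012

Join each employees row to its departments via dept_id.
Group joined rows by departments.id; compute MIN(m.hire_year) per group.
  1: ids {3, 6, 8, 11, 13} → MIN(m.hire_year)=2013
  2: ids {5, 10} → MIN(m.hire_year)=2018
  3: ids {1, 7, 12} → MIN(m.hire_year)=2012
  4: ids {2, 4, 9} → MIN(m.hire_year)=2012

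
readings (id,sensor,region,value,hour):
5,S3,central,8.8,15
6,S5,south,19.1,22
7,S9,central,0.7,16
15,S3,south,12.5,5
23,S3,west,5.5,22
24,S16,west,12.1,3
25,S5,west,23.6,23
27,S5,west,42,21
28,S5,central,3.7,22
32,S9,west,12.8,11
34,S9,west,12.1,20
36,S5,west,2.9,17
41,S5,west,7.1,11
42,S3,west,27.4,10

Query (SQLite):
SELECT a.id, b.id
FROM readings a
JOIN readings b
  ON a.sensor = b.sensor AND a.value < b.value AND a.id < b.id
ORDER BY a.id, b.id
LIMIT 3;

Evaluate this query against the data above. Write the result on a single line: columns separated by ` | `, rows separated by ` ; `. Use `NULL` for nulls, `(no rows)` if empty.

Pairs (a,b) with same sensor, a.value < b.value, a.id < b.id.
sensor groups: S16:{24} S3:{5,15,23,42} S5:{6,25,27,28,36,41} S9:{7,32,34}
Ordered by (a.id, b.id); first 3.

5 | 15 ; 5 | 42 ; 6 | 25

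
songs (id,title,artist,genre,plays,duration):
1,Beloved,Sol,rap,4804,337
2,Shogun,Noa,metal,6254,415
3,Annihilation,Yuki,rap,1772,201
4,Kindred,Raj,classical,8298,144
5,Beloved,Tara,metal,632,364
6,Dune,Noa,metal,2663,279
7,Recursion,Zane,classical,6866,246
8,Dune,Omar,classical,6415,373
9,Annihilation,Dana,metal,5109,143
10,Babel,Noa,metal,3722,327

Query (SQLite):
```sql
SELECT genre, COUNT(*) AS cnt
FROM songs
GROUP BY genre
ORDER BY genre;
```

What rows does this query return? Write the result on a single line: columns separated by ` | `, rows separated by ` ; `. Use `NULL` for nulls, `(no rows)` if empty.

Partition songs by genre; compute COUNT(*) within each group.
  classical: ids {4, 7, 8} → COUNT(*)=3
  metal: ids {2, 5, 6, 9, 10} → COUNT(*)=5
  rap: ids {1, 3} → COUNT(*)=2

classical | 3 ; metal | 5 ; rap | 2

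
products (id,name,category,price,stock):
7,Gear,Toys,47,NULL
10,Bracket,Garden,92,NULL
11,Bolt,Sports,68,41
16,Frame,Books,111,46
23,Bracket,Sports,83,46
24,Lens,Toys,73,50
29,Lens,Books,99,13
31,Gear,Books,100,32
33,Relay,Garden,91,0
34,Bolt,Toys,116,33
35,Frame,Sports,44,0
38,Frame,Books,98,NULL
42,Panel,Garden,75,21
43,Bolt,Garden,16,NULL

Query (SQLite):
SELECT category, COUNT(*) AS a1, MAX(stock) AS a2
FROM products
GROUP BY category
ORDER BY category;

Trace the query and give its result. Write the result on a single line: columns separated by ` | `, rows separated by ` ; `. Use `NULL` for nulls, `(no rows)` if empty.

Group products by category.
Per group compute: COUNT(*), MAX(stock).
  Books: ids {16, 29, 31, 38} → COUNT(*)=4, MAX(stock)=46
  Garden: ids {10, 33, 42, 43} → COUNT(*)=4, MAX(stock)=21
  Sports: ids {11, 23, 35} → COUNT(*)=3, MAX(stock)=46
  Toys: ids {7, 24, 34} → COUNT(*)=3, MAX(stock)=50

Books | 4 | 46 ; Garden | 4 | 21 ; Sports | 3 | 46 ; Toys | 3 | 50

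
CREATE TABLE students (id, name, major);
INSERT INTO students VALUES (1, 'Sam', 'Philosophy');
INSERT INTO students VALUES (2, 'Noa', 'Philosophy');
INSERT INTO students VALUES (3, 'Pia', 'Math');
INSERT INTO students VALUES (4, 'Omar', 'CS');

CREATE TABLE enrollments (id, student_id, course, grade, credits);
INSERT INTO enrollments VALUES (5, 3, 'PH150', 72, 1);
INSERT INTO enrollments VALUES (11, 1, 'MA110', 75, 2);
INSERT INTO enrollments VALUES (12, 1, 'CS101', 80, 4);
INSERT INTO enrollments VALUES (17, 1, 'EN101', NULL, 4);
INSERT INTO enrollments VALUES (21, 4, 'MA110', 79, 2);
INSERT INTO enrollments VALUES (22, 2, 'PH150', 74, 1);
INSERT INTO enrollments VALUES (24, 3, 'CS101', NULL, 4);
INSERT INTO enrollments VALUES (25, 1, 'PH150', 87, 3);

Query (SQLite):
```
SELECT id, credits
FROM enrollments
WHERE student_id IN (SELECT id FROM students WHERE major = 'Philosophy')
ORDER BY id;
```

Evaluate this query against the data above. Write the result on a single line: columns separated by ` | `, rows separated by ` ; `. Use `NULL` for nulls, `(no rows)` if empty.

Inner query: students.id where major = 'Philosophy'.
Outer: keep enrollments rows whose student_id is in that set.
Inner query → {1, 2}

11 | 2 ; 12 | 4 ; 17 | 4 ; 22 | 1 ; 25 | 3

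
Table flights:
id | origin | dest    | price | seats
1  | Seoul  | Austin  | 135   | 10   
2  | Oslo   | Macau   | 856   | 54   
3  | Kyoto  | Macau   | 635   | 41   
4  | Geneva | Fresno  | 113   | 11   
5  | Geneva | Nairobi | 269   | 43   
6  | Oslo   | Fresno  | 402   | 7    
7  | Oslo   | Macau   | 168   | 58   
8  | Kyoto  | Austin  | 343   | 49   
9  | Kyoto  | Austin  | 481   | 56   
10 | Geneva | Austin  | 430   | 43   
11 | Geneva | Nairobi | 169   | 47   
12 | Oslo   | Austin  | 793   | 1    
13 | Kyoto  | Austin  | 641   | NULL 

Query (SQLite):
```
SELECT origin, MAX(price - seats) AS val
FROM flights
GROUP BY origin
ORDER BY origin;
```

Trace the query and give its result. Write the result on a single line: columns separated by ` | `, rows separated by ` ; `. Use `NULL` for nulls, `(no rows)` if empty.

For each row compute price - seats.
Group by origin; take MAX of the expression per group.
  Geneva: ids {4, 5, 10, 11} → MAX(price - seats)=387
  Kyoto: ids {3, 8, 9, 13} → MAX(price - seats)=594
  Oslo: ids {2, 6, 7, 12} → MAX(price - seats)=802
  Seoul: ids {1} → MAX(price - seats)=125

Geneva | 387 ; Kyoto | 594 ; Oslo | 802 ; Seoul | 125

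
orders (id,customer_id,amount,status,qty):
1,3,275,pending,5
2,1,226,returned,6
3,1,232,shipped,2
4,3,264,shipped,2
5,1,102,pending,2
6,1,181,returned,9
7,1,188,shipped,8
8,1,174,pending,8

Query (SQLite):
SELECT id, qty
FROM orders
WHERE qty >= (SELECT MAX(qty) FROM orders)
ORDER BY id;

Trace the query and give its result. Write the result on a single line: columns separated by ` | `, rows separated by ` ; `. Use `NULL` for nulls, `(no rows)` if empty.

Scalar subquery: MAX(qty) over all orders rows = 9.
Keep rows where qty >= that value.

6 | 9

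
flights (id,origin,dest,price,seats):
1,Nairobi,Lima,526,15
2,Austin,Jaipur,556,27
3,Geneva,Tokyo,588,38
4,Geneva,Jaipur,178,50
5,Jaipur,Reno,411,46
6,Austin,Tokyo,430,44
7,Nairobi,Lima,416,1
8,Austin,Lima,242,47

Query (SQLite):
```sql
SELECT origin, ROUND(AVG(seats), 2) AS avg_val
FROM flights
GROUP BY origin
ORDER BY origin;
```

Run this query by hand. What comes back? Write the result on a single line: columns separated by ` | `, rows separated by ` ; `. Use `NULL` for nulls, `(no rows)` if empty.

Austin | 39.33 ; Geneva | 44 ; Jaipur | 46 ; Nairobi | 8

Partition flights by origin; compute ROUND(AVG(seats), 2) within each group.
  Austin: ids {2, 6, 8} → ROUND(AVG(seats), 2)=39.33
  Geneva: ids {3, 4} → ROUND(AVG(seats), 2)=44
  Jaipur: ids {5} → ROUND(AVG(seats), 2)=46
  Nairobi: ids {1, 7} → ROUND(AVG(seats), 2)=8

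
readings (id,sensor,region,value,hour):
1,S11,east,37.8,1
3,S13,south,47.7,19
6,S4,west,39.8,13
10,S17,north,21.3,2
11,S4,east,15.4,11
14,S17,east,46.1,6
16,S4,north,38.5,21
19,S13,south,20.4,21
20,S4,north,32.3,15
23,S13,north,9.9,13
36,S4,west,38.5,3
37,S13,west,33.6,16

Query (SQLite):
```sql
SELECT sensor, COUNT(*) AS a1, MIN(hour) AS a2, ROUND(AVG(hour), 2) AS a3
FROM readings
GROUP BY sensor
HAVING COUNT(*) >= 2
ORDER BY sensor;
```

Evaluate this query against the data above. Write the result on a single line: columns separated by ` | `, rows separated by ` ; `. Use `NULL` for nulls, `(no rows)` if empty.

S13 | 4 | 13 | 17.25 ; S17 | 2 | 2 | 4 ; S4 | 5 | 3 | 12.6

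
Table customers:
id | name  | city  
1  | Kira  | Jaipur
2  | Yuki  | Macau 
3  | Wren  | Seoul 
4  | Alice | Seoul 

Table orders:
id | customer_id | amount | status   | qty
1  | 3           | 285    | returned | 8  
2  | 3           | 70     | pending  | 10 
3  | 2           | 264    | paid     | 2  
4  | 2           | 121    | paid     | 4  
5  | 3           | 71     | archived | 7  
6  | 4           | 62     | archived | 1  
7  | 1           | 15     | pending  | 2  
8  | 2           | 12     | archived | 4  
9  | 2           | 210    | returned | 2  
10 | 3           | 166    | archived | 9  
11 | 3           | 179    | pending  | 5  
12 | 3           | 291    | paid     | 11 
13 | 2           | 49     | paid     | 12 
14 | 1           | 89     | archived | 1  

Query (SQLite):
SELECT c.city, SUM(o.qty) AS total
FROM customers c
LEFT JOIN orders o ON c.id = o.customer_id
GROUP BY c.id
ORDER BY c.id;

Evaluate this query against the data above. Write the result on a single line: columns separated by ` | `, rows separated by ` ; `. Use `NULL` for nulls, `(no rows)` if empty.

Jaipur | 3 ; Macau | 24 ; Seoul | 50 ; Seoul | 1

LEFT JOIN keeps every customers row; unmatched ones get NULL for orders columns.
Group by customers.id and compute SUM(o.qty). SUM over an all-NULL group is NULL.
  1: ids {7, 14} → SUM(o.qty)=3
  2: ids {3, 4, 8, 9, 13} → SUM(o.qty)=24
  3: ids {1, 2, 5, 10, 11, 12} → SUM(o.qty)=50
  4: ids {6} → SUM(o.qty)=1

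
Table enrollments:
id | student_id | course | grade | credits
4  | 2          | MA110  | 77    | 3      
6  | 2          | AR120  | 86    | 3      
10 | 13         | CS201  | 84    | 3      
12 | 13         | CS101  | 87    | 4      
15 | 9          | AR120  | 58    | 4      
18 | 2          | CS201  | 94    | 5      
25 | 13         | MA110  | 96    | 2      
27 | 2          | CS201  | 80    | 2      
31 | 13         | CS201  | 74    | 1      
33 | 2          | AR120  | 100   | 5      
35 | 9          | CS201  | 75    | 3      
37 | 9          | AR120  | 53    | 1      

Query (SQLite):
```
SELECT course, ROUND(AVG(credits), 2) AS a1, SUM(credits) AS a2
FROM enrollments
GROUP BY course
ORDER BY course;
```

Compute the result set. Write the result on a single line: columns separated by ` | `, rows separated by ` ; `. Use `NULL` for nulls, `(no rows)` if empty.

AR120 | 3.25 | 13 ; CS101 | 4 | 4 ; CS201 | 2.8 | 14 ; MA110 | 2.5 | 5

Group enrollments by course.
Per group compute: ROUND(AVG(credits), 2), SUM(credits).
  AR120: ids {6, 15, 33, 37} → ROUND(AVG(credits), 2)=3.25, SUM(credits)=13
  CS101: ids {12} → ROUND(AVG(credits), 2)=4, SUM(credits)=4
  CS201: ids {10, 18, 27, 31, 35} → ROUND(AVG(credits), 2)=2.8, SUM(credits)=14
  MA110: ids {4, 25} → ROUND(AVG(credits), 2)=2.5, SUM(credits)=5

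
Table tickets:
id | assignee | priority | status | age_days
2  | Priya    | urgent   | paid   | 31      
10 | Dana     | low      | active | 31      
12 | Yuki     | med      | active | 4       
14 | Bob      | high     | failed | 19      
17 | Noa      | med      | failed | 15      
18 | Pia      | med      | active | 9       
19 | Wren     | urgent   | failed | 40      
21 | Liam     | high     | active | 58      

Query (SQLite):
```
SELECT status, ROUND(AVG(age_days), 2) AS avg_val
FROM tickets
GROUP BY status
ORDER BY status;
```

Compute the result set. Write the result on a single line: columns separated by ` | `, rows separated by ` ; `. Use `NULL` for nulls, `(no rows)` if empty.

active | 25.5 ; failed | 24.67 ; paid | 31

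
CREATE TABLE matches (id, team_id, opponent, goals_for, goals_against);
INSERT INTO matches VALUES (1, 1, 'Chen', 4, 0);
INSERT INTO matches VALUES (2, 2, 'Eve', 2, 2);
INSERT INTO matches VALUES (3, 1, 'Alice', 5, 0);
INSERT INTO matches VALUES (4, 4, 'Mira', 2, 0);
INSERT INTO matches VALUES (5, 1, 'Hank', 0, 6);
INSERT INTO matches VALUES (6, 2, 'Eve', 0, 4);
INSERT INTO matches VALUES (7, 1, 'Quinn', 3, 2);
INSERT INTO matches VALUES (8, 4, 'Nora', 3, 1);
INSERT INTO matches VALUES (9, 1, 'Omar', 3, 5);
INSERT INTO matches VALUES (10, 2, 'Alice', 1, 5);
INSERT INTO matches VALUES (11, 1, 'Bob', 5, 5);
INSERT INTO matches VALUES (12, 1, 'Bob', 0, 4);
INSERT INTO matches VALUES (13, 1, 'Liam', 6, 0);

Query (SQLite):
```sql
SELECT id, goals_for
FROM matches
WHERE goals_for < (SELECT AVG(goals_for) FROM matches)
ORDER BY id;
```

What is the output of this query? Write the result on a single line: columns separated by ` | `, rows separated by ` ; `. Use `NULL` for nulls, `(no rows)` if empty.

2 | 2 ; 4 | 2 ; 5 | 0 ; 6 | 0 ; 10 | 1 ; 12 | 0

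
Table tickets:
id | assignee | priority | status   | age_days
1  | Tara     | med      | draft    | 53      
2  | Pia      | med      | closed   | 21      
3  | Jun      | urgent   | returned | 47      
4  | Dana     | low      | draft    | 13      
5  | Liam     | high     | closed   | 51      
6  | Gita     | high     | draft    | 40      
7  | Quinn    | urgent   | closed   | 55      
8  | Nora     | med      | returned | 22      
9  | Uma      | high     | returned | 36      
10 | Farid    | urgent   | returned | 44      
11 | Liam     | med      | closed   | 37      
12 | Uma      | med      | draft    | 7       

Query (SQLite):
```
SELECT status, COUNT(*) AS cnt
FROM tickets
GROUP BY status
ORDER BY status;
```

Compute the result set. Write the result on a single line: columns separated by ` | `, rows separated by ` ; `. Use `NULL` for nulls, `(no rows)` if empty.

closed | 4 ; draft | 4 ; returned | 4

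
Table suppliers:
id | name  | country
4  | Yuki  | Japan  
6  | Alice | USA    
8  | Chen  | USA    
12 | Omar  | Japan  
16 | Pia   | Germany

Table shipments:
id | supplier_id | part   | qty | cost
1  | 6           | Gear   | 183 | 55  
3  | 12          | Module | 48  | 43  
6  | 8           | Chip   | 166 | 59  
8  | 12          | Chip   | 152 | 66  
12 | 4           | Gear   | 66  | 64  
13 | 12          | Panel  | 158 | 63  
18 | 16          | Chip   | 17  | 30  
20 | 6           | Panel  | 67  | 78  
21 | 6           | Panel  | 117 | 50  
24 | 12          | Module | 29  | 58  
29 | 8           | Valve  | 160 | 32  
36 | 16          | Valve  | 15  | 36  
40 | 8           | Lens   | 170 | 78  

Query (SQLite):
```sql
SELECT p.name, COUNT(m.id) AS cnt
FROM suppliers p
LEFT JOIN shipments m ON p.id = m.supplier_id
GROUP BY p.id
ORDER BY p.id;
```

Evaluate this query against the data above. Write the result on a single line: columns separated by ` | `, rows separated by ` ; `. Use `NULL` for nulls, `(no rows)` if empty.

LEFT JOIN keeps every suppliers row; unmatched ones get NULL for shipments columns.
Group by suppliers.id and compute COUNT(m.id). COUNT(col) of an all-NULL group is 0.
  4: ids {12} → COUNT(m.id)=1
  6: ids {1, 20, 21} → COUNT(m.id)=3
  8: ids {6, 29, 40} → COUNT(m.id)=3
  12: ids {3, 8, 13, 24} → COUNT(m.id)=4
  16: ids {18, 36} → COUNT(m.id)=2

Yuki | 1 ; Alice | 3 ; Chen | 3 ; Omar | 4 ; Pia | 2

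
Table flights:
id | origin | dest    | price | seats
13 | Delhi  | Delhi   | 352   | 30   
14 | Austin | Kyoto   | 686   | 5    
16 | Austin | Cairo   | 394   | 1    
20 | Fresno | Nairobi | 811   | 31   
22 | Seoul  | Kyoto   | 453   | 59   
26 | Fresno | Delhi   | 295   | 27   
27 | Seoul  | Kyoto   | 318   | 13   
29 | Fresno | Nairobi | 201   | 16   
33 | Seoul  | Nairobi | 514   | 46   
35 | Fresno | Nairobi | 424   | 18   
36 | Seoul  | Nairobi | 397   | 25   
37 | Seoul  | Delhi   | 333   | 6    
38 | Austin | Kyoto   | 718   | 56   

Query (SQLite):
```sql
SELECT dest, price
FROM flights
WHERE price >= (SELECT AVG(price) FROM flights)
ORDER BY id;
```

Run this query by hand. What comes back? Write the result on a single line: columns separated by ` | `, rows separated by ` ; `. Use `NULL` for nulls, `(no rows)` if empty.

Kyoto | 686 ; Nairobi | 811 ; Nairobi | 514 ; Kyoto | 718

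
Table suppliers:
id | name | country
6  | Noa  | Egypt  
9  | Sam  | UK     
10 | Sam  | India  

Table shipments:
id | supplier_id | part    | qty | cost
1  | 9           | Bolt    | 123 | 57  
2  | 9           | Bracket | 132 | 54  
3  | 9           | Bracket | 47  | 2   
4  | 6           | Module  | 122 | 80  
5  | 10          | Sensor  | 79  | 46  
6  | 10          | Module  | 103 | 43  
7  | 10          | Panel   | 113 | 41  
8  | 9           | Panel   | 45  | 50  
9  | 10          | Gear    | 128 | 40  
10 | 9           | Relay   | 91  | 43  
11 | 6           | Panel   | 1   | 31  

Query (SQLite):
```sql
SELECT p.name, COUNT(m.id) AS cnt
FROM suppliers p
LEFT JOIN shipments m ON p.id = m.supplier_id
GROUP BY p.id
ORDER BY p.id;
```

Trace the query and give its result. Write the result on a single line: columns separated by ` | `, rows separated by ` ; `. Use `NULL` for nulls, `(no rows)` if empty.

LEFT JOIN keeps every suppliers row; unmatched ones get NULL for shipments columns.
Group by suppliers.id and compute COUNT(m.id). COUNT(col) of an all-NULL group is 0.
  6: ids {4, 11} → COUNT(m.id)=2
  9: ids {1, 2, 3, 8, 10} → COUNT(m.id)=5
  10: ids {5, 6, 7, 9} → COUNT(m.id)=4

Noa | 2 ; Sam | 5 ; Sam | 4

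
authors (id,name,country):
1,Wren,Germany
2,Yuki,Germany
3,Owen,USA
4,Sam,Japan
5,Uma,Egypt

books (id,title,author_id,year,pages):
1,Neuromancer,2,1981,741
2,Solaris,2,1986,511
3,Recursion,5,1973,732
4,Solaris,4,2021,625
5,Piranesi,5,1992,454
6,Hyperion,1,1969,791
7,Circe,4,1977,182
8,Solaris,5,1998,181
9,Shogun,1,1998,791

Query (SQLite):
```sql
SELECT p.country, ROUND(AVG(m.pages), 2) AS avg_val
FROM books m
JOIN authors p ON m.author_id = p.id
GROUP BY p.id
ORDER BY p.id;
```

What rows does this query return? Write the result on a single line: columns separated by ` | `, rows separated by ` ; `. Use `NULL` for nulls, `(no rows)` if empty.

Join each books row to its authors via author_id.
Group joined rows by authors.id; compute ROUND(AVG(m.pages), 2) per group.
  1: ids {6, 9} → ROUND(AVG(m.pages), 2)=791
  2: ids {1, 2} → ROUND(AVG(m.pages), 2)=626
  4: ids {4, 7} → ROUND(AVG(m.pages), 2)=403.5
  5: ids {3, 5, 8} → ROUND(AVG(m.pages), 2)=455.67

Germany | 791 ; Germany | 626 ; Japan | 403.5 ; Egypt | 455.67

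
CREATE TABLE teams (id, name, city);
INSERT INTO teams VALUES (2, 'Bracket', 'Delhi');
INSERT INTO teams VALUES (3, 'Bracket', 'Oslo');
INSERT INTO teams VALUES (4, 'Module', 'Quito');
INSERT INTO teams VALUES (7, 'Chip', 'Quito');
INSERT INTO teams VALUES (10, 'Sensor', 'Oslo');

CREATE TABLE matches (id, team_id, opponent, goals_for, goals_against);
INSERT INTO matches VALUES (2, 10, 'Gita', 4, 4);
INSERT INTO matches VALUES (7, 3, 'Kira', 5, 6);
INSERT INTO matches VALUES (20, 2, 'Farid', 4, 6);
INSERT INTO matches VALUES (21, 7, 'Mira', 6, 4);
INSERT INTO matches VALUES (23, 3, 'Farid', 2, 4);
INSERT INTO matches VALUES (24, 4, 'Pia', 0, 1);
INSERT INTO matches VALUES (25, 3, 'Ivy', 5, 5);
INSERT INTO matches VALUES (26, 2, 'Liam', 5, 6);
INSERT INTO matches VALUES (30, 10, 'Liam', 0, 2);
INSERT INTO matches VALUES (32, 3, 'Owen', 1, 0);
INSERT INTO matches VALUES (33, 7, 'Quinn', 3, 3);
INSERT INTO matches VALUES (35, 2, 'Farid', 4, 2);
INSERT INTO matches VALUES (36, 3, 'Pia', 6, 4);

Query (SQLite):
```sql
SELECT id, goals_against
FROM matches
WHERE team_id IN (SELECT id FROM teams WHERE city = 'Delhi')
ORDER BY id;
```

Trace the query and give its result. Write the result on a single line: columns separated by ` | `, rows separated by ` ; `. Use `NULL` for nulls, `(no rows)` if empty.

Inner query: teams.id where city = 'Delhi'.
Outer: keep matches rows whose team_id is in that set.
Inner query → {2}

20 | 6 ; 26 | 6 ; 35 | 2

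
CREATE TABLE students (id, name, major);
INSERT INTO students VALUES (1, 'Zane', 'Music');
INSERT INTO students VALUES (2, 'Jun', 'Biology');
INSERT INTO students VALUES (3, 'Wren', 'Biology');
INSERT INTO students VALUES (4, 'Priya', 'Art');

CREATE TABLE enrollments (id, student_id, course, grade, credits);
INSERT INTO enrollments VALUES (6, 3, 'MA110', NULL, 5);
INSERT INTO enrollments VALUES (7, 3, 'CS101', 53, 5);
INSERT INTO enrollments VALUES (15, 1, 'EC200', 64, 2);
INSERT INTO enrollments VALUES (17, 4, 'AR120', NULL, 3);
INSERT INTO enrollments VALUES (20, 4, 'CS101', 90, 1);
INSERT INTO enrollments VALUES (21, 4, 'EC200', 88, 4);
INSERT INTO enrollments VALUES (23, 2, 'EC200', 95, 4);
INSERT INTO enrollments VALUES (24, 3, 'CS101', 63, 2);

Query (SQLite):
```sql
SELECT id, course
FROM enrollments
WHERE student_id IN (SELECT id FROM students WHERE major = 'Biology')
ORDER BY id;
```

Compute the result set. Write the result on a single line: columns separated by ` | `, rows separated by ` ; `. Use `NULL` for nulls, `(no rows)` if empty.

Inner query: students.id where major = 'Biology'.
Outer: keep enrollments rows whose student_id is in that set.
Inner query → {2, 3}

6 | MA110 ; 7 | CS101 ; 23 | EC200 ; 24 | CS101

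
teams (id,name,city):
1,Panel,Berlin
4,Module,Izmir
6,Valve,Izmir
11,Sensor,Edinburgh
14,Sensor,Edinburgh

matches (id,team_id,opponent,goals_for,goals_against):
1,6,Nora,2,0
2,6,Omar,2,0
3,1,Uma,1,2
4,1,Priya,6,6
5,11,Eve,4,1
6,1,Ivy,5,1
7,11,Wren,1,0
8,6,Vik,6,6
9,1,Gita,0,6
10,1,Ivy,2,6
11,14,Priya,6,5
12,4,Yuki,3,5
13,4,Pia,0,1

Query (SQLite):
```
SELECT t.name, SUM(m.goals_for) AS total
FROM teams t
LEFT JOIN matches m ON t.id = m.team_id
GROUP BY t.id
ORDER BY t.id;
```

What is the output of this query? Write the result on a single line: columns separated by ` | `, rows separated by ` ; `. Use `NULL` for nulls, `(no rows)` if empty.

LEFT JOIN keeps every teams row; unmatched ones get NULL for matches columns.
Group by teams.id and compute SUM(m.goals_for). SUM over an all-NULL group is NULL.
  1: ids {3, 4, 6, 9, 10} → SUM(m.goals_for)=14
  4: ids {12, 13} → SUM(m.goals_for)=3
  6: ids {1, 2, 8} → SUM(m.goals_for)=10
  11: ids {5, 7} → SUM(m.goals_for)=5
  14: ids {11} → SUM(m.goals_for)=6

Panel | 14 ; Module | 3 ; Valve | 10 ; Sensor | 5 ; Sensor | 6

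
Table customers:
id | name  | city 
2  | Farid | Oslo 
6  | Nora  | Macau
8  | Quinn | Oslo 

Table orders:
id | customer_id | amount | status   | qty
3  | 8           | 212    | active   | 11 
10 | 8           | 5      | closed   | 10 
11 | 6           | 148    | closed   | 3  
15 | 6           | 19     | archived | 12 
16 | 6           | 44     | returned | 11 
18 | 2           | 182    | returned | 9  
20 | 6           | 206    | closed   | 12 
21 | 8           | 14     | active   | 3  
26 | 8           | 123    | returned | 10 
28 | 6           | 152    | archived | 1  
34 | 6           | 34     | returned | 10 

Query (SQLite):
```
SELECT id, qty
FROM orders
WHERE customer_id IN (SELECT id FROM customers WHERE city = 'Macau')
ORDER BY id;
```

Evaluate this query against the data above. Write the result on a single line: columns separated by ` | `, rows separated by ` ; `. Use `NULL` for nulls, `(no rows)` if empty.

Inner query: customers.id where city = 'Macau'.
Outer: keep orders rows whose customer_id is in that set.
Inner query → {6}

11 | 3 ; 15 | 12 ; 16 | 11 ; 20 | 12 ; 28 | 1 ; 34 | 10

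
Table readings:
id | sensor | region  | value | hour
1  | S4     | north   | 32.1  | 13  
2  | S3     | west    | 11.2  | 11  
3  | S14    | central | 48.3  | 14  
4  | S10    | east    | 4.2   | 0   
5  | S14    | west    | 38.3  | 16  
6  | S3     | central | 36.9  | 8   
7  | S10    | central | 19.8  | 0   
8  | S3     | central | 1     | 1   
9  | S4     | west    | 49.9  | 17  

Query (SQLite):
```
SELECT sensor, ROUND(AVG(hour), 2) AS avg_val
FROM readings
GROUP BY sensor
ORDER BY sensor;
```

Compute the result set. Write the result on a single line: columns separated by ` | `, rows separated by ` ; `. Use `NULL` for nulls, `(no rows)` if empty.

Partition readings by sensor; compute ROUND(AVG(hour), 2) within each group.
  S10: ids {4, 7} → ROUND(AVG(hour), 2)=0
  S14: ids {3, 5} → ROUND(AVG(hour), 2)=15
  S3: ids {2, 6, 8} → ROUND(AVG(hour), 2)=6.67
  S4: ids {1, 9} → ROUND(AVG(hour), 2)=15

S10 | 0 ; S14 | 15 ; S3 | 6.67 ; S4 | 15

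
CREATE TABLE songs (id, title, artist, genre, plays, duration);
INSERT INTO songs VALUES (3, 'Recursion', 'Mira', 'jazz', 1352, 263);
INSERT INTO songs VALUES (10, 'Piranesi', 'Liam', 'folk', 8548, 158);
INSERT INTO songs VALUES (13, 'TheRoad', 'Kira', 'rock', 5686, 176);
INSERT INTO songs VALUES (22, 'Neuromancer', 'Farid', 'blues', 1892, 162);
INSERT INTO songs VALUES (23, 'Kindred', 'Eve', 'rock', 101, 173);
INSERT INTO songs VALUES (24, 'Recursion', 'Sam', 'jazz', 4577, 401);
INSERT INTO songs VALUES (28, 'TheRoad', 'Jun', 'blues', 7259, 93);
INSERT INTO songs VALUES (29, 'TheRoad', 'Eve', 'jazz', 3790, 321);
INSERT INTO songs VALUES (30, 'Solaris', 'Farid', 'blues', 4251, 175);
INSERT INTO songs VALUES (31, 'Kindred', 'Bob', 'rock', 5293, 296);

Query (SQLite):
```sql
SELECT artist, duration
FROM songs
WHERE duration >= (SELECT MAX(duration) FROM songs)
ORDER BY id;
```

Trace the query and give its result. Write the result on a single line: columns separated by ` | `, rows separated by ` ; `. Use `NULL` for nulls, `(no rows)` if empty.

Scalar subquery: MAX(duration) over all songs rows = 401.
Keep rows where duration >= that value.

Sam | 401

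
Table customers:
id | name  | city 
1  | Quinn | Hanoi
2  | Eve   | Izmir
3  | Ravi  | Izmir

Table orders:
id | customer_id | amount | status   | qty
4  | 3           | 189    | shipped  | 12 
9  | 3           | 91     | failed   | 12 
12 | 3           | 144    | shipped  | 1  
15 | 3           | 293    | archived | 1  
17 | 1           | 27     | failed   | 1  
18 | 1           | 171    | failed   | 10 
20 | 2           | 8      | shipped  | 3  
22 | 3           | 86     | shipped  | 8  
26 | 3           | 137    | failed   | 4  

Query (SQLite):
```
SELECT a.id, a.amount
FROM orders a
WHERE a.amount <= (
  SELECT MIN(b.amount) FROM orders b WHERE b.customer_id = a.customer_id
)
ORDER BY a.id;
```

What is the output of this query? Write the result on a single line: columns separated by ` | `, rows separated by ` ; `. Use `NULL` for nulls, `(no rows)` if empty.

17 | 27 ; 20 | 8 ; 22 | 86

For each orders row a, compute MIN(amount) over rows sharing a.customer_id.
Keep row a if a.amount <= that per-group MIN.
  customer_id=1: MIN(amount) = 27
  customer_id=2: MIN(amount) = 8
  customer_id=3: MIN(amount) = 86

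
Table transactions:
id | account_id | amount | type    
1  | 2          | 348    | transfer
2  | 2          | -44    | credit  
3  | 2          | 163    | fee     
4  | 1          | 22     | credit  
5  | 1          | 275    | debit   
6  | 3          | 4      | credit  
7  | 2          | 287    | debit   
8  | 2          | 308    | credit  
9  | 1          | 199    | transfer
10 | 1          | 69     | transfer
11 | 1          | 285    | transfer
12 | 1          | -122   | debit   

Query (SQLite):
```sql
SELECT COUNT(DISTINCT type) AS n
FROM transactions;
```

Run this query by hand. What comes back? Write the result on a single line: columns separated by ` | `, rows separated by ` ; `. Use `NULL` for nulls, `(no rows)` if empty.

Count distinct non-NULL type values.

4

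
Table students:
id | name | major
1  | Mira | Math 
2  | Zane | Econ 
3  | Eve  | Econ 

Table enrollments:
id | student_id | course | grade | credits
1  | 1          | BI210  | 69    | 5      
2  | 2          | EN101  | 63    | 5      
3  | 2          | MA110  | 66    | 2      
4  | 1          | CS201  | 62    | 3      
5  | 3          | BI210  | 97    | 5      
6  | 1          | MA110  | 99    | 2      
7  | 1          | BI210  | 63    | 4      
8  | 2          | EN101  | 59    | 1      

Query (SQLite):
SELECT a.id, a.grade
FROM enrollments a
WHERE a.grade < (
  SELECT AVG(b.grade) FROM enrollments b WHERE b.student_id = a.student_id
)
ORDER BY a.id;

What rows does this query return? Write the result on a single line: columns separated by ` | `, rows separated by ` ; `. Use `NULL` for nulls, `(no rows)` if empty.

For each enrollments row a, compute AVG(grade) over rows sharing a.student_id.
Keep row a if a.grade < that per-group AVG.
  student_id=1: AVG(grade) = 73.25
  student_id=2: AVG(grade) = 62.666667
  student_id=3: AVG(grade) = 97.0

1 | 69 ; 4 | 62 ; 7 | 63 ; 8 | 59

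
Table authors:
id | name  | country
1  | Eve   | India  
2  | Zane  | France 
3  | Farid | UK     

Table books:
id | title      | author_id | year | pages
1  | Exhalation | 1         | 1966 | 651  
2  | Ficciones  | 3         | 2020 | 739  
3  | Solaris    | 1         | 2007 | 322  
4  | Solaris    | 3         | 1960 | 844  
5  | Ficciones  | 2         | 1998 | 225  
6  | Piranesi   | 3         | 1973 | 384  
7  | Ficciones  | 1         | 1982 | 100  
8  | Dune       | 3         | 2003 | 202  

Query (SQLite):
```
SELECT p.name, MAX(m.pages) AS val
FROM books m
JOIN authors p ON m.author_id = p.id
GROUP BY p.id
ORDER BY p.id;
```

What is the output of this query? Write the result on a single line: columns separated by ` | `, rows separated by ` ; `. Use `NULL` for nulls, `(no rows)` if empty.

Join each books row to its authors via author_id.
Group joined rows by authors.id; compute MAX(m.pages) per group.
  1: ids {1, 3, 7} → MAX(m.pages)=651
  2: ids {5} → MAX(m.pages)=225
  3: ids {2, 4, 6, 8} → MAX(m.pages)=844

Eve | 651 ; Zane | 225 ; Farid | 844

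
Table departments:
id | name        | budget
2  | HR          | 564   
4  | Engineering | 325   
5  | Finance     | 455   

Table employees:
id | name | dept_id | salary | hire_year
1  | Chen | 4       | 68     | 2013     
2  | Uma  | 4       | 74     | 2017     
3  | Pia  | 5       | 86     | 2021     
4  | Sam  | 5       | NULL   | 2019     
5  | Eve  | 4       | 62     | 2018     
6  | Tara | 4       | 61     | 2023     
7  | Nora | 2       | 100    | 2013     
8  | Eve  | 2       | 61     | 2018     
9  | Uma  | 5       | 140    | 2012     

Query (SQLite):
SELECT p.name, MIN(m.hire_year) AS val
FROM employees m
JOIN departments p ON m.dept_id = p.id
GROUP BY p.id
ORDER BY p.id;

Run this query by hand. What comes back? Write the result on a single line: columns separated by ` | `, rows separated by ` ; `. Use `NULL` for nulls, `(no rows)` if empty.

HR | 2013 ; Engineering | 2013 ; Finance | 2012

Join each employees row to its departments via dept_id.
Group joined rows by departments.id; compute MIN(m.hire_year) per group.
  2: ids {7, 8} → MIN(m.hire_year)=2013
  4: ids {1, 2, 5, 6} → MIN(m.hire_year)=2013
  5: ids {3, 4, 9} → MIN(m.hire_year)=2012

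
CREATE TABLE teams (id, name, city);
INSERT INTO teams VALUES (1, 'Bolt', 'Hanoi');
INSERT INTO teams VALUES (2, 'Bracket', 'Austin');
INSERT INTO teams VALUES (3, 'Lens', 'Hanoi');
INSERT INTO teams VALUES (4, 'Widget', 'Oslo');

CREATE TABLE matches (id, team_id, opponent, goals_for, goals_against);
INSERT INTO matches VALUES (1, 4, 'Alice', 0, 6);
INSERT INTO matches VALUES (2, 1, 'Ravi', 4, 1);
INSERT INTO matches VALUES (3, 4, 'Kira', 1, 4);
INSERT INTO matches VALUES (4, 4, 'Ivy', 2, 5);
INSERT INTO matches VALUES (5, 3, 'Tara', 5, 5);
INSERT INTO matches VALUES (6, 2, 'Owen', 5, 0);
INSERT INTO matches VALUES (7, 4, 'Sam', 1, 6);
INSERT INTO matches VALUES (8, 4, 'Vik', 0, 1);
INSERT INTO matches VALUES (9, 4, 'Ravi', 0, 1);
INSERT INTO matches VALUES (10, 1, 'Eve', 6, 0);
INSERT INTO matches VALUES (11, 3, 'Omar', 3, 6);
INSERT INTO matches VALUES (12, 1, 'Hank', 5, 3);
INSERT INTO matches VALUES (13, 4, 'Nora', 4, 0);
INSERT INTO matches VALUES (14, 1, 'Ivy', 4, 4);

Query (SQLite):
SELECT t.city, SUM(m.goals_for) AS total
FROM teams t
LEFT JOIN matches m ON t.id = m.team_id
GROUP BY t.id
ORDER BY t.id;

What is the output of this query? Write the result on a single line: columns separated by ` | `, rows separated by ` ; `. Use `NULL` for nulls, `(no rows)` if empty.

LEFT JOIN keeps every teams row; unmatched ones get NULL for matches columns.
Group by teams.id and compute SUM(m.goals_for). SUM over an all-NULL group is NULL.
  1: ids {2, 10, 12, 14} → SUM(m.goals_for)=19
  2: ids {6} → SUM(m.goals_for)=5
  3: ids {5, 11} → SUM(m.goals_for)=8
  4: ids {1, 3, 4, 7, 8, 9, 13} → SUM(m.goals_for)=8

Hanoi | 19 ; Austin | 5 ; Hanoi | 8 ; Oslo | 8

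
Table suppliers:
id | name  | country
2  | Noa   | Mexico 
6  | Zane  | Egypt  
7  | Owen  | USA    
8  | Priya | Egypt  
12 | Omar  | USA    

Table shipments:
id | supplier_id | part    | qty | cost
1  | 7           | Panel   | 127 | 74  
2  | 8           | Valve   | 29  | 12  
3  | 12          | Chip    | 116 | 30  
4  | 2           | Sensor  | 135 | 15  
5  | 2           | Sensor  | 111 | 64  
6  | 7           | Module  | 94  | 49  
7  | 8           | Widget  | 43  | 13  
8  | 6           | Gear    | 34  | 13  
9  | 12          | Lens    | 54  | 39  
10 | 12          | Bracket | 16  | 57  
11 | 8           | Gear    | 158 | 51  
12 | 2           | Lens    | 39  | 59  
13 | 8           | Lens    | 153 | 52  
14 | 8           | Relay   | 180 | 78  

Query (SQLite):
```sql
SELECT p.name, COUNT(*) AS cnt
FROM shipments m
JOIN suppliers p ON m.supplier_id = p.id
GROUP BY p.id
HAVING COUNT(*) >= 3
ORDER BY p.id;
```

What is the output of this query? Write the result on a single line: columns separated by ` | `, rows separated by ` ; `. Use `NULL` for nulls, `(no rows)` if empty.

Noa | 3 ; Priya | 5 ; Omar | 3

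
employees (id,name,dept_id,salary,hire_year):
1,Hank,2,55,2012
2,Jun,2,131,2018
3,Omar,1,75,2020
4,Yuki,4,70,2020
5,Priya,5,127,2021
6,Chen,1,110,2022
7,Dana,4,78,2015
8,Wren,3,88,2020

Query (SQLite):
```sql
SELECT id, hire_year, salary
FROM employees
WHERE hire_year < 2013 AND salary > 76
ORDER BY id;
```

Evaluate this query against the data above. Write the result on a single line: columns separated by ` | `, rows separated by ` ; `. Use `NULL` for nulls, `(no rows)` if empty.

hire_year < 2013: ids {1}
salary > 76: ids {2, 5, 6, 7, 8}
Combine with AND.

(no rows)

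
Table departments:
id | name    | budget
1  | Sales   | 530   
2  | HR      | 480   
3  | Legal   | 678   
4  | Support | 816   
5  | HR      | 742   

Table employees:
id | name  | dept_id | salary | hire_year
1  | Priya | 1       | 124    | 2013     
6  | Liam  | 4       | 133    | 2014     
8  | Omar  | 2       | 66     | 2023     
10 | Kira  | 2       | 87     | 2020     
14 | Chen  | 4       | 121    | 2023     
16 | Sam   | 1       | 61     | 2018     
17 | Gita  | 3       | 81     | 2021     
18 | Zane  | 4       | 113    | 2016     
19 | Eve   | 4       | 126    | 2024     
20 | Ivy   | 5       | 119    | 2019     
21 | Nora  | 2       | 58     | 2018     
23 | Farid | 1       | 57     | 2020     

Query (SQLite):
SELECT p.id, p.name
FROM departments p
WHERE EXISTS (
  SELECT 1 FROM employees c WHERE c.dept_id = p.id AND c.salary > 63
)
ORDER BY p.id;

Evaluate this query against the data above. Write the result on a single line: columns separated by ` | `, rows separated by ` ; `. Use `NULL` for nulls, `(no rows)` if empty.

For each departments row, check whether any employees with matching dept_id has salary > 63.
Keep rows where that is true.

1 | Sales ; 2 | HR ; 3 | Legal ; 4 | Support ; 5 | HR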